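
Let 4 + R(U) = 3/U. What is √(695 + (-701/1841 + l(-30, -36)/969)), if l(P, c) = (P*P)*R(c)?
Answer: √244276512115391/594643 ≈ 26.284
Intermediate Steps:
R(U) = -4 + 3/U
l(P, c) = P²*(-4 + 3/c) (l(P, c) = (P*P)*(-4 + 3/c) = P²*(-4 + 3/c))
√(695 + (-701/1841 + l(-30, -36)/969)) = √(695 + (-701/1841 + ((-30)²*(3 - 4*(-36))/(-36))/969)) = √(695 + (-701*1/1841 + (900*(-1/36)*(3 + 144))*(1/969))) = √(695 + (-701/1841 + (900*(-1/36)*147)*(1/969))) = √(695 + (-701/1841 - 3675*1/969)) = √(695 + (-701/1841 - 1225/323)) = √(695 - 2481648/594643) = √(410795237/594643) = √244276512115391/594643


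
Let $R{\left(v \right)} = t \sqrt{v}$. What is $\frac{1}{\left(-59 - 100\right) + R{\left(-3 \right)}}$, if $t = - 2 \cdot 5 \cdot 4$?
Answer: $\frac{i}{- 159 i + 40 \sqrt{3}} \approx -0.0052857 + 0.0023032 i$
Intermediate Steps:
$t = -40$ ($t = \left(-2\right) 20 = -40$)
$R{\left(v \right)} = - 40 \sqrt{v}$
$\frac{1}{\left(-59 - 100\right) + R{\left(-3 \right)}} = \frac{1}{\left(-59 - 100\right) - 40 \sqrt{-3}} = \frac{1}{-159 - 40 i \sqrt{3}}$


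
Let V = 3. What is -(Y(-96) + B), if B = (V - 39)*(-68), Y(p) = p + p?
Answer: -2256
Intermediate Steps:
Y(p) = 2*p
B = 2448 (B = (3 - 39)*(-68) = -36*(-68) = 2448)
-(Y(-96) + B) = -(2*(-96) + 2448) = -(-192 + 2448) = -1*2256 = -2256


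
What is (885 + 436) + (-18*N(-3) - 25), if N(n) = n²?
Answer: 1134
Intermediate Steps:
(885 + 436) + (-18*N(-3) - 25) = (885 + 436) + (-18*(-3)² - 25) = 1321 + (-18*9 - 25) = 1321 + (-162 - 25) = 1321 - 187 = 1134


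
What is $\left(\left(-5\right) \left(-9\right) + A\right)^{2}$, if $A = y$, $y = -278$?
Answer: $54289$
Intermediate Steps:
$A = -278$
$\left(\left(-5\right) \left(-9\right) + A\right)^{2} = \left(\left(-5\right) \left(-9\right) - 278\right)^{2} = \left(45 - 278\right)^{2} = \left(-233\right)^{2} = 54289$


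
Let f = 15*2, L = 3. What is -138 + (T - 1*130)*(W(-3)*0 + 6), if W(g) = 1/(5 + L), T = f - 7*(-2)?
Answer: -654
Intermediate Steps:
f = 30
T = 44 (T = 30 - 7*(-2) = 30 - 1*(-14) = 30 + 14 = 44)
W(g) = ⅛ (W(g) = 1/(5 + 3) = 1/8 = ⅛)
-138 + (T - 1*130)*(W(-3)*0 + 6) = -138 + (44 - 1*130)*((⅛)*0 + 6) = -138 + (44 - 130)*(0 + 6) = -138 - 86*6 = -138 - 516 = -654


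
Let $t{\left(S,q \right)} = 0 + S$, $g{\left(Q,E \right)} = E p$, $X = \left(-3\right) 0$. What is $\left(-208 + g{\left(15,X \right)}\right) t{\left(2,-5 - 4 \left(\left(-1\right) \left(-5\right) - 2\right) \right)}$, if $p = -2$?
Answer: $-416$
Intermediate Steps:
$X = 0$
$g{\left(Q,E \right)} = - 2 E$ ($g{\left(Q,E \right)} = E \left(-2\right) = - 2 E$)
$t{\left(S,q \right)} = S$
$\left(-208 + g{\left(15,X \right)}\right) t{\left(2,-5 - 4 \left(\left(-1\right) \left(-5\right) - 2\right) \right)} = \left(-208 - 0\right) 2 = \left(-208 + 0\right) 2 = \left(-208\right) 2 = -416$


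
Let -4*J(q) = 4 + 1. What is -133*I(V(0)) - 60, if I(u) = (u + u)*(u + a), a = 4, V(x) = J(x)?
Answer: 6835/8 ≈ 854.38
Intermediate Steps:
J(q) = -5/4 (J(q) = -(4 + 1)/4 = -¼*5 = -5/4)
V(x) = -5/4
I(u) = 2*u*(4 + u) (I(u) = (u + u)*(u + 4) = (2*u)*(4 + u) = 2*u*(4 + u))
-133*I(V(0)) - 60 = -266*(-5)*(4 - 5/4)/4 - 60 = -266*(-5)*11/(4*4) - 60 = -133*(-55/8) - 60 = 7315/8 - 60 = 6835/8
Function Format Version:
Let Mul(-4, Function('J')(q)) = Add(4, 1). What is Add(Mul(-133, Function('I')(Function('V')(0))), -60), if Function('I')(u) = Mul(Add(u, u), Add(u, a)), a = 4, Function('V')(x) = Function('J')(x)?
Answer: Rational(6835, 8) ≈ 854.38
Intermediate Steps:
Function('J')(q) = Rational(-5, 4) (Function('J')(q) = Mul(Rational(-1, 4), Add(4, 1)) = Mul(Rational(-1, 4), 5) = Rational(-5, 4))
Function('V')(x) = Rational(-5, 4)
Function('I')(u) = Mul(2, u, Add(4, u)) (Function('I')(u) = Mul(Add(u, u), Add(u, 4)) = Mul(Mul(2, u), Add(4, u)) = Mul(2, u, Add(4, u)))
Add(Mul(-133, Function('I')(Function('V')(0))), -60) = Add(Mul(-133, Mul(2, Rational(-5, 4), Add(4, Rational(-5, 4)))), -60) = Add(Mul(-133, Mul(2, Rational(-5, 4), Rational(11, 4))), -60) = Add(Mul(-133, Rational(-55, 8)), -60) = Add(Rational(7315, 8), -60) = Rational(6835, 8)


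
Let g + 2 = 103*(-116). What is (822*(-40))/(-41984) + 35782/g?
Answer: -34667359/15678400 ≈ -2.2112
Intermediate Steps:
g = -11950 (g = -2 + 103*(-116) = -2 - 11948 = -11950)
(822*(-40))/(-41984) + 35782/g = (822*(-40))/(-41984) + 35782/(-11950) = -32880*(-1/41984) + 35782*(-1/11950) = 2055/2624 - 17891/5975 = -34667359/15678400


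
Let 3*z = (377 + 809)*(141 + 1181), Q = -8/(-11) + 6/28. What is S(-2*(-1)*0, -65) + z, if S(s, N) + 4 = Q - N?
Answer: 241483985/462 ≈ 5.2269e+5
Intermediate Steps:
Q = 145/154 (Q = -8*(-1/11) + 6*(1/28) = 8/11 + 3/14 = 145/154 ≈ 0.94156)
S(s, N) = -471/154 - N (S(s, N) = -4 + (145/154 - N) = -471/154 - N)
z = 1567892/3 (z = ((377 + 809)*(141 + 1181))/3 = (1186*1322)/3 = (⅓)*1567892 = 1567892/3 ≈ 5.2263e+5)
S(-2*(-1)*0, -65) + z = (-471/154 - 1*(-65)) + 1567892/3 = (-471/154 + 65) + 1567892/3 = 9539/154 + 1567892/3 = 241483985/462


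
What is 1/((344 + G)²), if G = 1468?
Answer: 1/3283344 ≈ 3.0457e-7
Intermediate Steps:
1/((344 + G)²) = 1/((344 + 1468)²) = 1/(1812²) = 1/3283344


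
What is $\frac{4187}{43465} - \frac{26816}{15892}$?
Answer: $- \frac{274754409}{172686445} \approx -1.5911$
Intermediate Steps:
$\frac{4187}{43465} - \frac{26816}{15892} = 4187 \cdot \frac{1}{43465} - \frac{6704}{3973} = \frac{4187}{43465} - \frac{6704}{3973} = - \frac{274754409}{172686445}$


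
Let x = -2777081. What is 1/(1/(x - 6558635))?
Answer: -9335716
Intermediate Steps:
1/(1/(x - 6558635)) = 1/(1/(-2777081 - 6558635)) = 1/(1/(-9335716)) = 1/(-1/9335716) = -9335716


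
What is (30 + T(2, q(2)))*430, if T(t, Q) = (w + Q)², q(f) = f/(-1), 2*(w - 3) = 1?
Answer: 27735/2 ≈ 13868.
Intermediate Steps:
w = 7/2 (w = 3 + (½)*1 = 3 + ½ = 7/2 ≈ 3.5000)
q(f) = -f (q(f) = f*(-1) = -f)
T(t, Q) = (7/2 + Q)²
(30 + T(2, q(2)))*430 = (30 + (7 + 2*(-1*2))²/4)*430 = (30 + (7 + 2*(-2))²/4)*430 = (30 + (7 - 4)²/4)*430 = (30 + (¼)*3²)*430 = (30 + (¼)*9)*430 = (30 + 9/4)*430 = (129/4)*430 = 27735/2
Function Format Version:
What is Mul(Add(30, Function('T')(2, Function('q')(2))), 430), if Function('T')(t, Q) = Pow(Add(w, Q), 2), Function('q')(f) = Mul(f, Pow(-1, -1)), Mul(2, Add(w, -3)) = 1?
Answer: Rational(27735, 2) ≈ 13868.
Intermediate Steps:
w = Rational(7, 2) (w = Add(3, Mul(Rational(1, 2), 1)) = Add(3, Rational(1, 2)) = Rational(7, 2) ≈ 3.5000)
Function('q')(f) = Mul(-1, f) (Function('q')(f) = Mul(f, -1) = Mul(-1, f))
Function('T')(t, Q) = Pow(Add(Rational(7, 2), Q), 2)
Mul(Add(30, Function('T')(2, Function('q')(2))), 430) = Mul(Add(30, Mul(Rational(1, 4), Pow(Add(7, Mul(2, Mul(-1, 2))), 2))), 430) = Mul(Add(30, Mul(Rational(1, 4), Pow(Add(7, Mul(2, -2)), 2))), 430) = Mul(Add(30, Mul(Rational(1, 4), Pow(Add(7, -4), 2))), 430) = Mul(Add(30, Mul(Rational(1, 4), Pow(3, 2))), 430) = Mul(Add(30, Mul(Rational(1, 4), 9)), 430) = Mul(Add(30, Rational(9, 4)), 430) = Mul(Rational(129, 4), 430) = Rational(27735, 2)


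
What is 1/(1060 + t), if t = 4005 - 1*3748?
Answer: 1/1317 ≈ 0.00075930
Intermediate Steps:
t = 257 (t = 4005 - 3748 = 257)
1/(1060 + t) = 1/(1060 + 257) = 1/1317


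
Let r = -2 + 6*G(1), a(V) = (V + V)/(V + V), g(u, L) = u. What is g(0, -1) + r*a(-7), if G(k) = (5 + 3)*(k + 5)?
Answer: 286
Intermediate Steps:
a(V) = 1 (a(V) = (2*V)/((2*V)) = (2*V)*(1/(2*V)) = 1)
G(k) = 40 + 8*k (G(k) = 8*(5 + k) = 40 + 8*k)
r = 286 (r = -2 + 6*(40 + 8*1) = -2 + 6*(40 + 8) = -2 + 6*48 = -2 + 288 = 286)
g(0, -1) + r*a(-7) = 0 + 286*1 = 0 + 286 = 286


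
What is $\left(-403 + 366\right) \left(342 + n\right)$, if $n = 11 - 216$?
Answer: $-5069$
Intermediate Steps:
$n = -205$
$\left(-403 + 366\right) \left(342 + n\right) = \left(-403 + 366\right) \left(342 - 205\right) = \left(-37\right) 137 = -5069$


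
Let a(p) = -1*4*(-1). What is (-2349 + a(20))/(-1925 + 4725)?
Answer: -67/80 ≈ -0.83750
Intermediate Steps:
a(p) = 4 (a(p) = -4*(-1) = 4)
(-2349 + a(20))/(-1925 + 4725) = (-2349 + 4)/(-1925 + 4725) = -2345/2800 = -2345*1/2800 = -67/80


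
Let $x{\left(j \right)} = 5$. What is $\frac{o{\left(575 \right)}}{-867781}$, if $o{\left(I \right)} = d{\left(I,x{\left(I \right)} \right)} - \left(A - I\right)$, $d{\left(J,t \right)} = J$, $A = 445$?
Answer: $- \frac{705}{867781} \approx -0.00081242$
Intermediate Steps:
$o{\left(I \right)} = -445 + 2 I$ ($o{\left(I \right)} = I - \left(445 - I\right) = I + \left(-445 + I\right) = -445 + 2 I$)
$\frac{o{\left(575 \right)}}{-867781} = \frac{-445 + 2 \cdot 575}{-867781} = \left(-445 + 1150\right) \left(- \frac{1}{867781}\right) = 705 \left(- \frac{1}{867781}\right) = - \frac{705}{867781}$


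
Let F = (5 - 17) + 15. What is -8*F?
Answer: -24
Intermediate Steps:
F = 3 (F = -12 + 15 = 3)
-8*F = -8*3 = -24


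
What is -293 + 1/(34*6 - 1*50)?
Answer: -45121/154 ≈ -292.99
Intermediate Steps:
-293 + 1/(34*6 - 1*50) = -293 + 1/(204 - 50) = -293 + 1/154 = -45121/154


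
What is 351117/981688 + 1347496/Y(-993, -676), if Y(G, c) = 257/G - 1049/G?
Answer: 54731716114997/32395704 ≈ 1.6895e+6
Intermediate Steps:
Y(G, c) = -792/G
351117/981688 + 1347496/Y(-993, -676) = 351117/981688 + 1347496/((-792/(-993))) = 351117*(1/981688) + 1347496/((-792*(-1/993))) = 351117/981688 + 1347496/(264/331) = 351117/981688 + 1347496*(331/264) = 351117/981688 + 55752647/33 = 54731716114997/32395704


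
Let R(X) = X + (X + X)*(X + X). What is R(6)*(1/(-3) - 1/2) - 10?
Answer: -135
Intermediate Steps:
R(X) = X + 4*X² (R(X) = X + (2*X)*(2*X) = X + 4*X²)
R(6)*(1/(-3) - 1/2) - 10 = (6*(1 + 4*6))*(1/(-3) - 1/2) - 10 = (6*(1 + 24))*(1*(-⅓) - 1*½) - 10 = (6*25)*(-⅓ - ½) - 10 = 150*(-⅚) - 10 = -125 - 10 = -135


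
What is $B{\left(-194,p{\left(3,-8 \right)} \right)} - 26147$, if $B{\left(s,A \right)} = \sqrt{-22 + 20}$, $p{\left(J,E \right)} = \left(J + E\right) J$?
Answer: $-26147 + i \sqrt{2} \approx -26147.0 + 1.4142 i$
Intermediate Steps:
$p{\left(J,E \right)} = J \left(E + J\right)$ ($p{\left(J,E \right)} = \left(E + J\right) J = J \left(E + J\right)$)
$B{\left(s,A \right)} = i \sqrt{2}$ ($B{\left(s,A \right)} = \sqrt{-2} = i \sqrt{2}$)
$B{\left(-194,p{\left(3,-8 \right)} \right)} - 26147 = i \sqrt{2} - 26147 = -26147 + i \sqrt{2}$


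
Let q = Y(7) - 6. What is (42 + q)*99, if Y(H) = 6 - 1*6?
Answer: 3564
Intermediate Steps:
Y(H) = 0 (Y(H) = 6 - 6 = 0)
q = -6 (q = 0 - 6 = -6)
(42 + q)*99 = (42 - 6)*99 = 36*99 = 3564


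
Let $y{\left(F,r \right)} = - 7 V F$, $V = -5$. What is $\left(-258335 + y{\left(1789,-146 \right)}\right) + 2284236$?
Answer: $2088516$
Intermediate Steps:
$y{\left(F,r \right)} = 35 F$ ($y{\left(F,r \right)} = \left(-7\right) \left(-5\right) F = 35 F$)
$\left(-258335 + y{\left(1789,-146 \right)}\right) + 2284236 = \left(-258335 + 35 \cdot 1789\right) + 2284236 = \left(-258335 + 62615\right) + 2284236 = -195720 + 2284236 = 2088516$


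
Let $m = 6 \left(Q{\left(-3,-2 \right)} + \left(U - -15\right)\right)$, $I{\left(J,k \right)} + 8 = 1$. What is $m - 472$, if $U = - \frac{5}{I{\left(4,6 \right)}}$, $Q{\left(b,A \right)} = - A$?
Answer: $- \frac{2560}{7} \approx -365.71$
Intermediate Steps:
$I{\left(J,k \right)} = -7$ ($I{\left(J,k \right)} = -8 + 1 = -7$)
$U = \frac{5}{7}$ ($U = - \frac{5}{-7} = \left(-5\right) \left(- \frac{1}{7}\right) = \frac{5}{7} \approx 0.71429$)
$m = \frac{744}{7}$ ($m = 6 \left(\left(-1\right) \left(-2\right) + \left(\frac{5}{7} - -15\right)\right) = 6 \left(2 + \left(\frac{5}{7} + 15\right)\right) = 6 \left(2 + \frac{110}{7}\right) = 6 \cdot \frac{124}{7} = \frac{744}{7} \approx 106.29$)
$m - 472 = \frac{744}{7} - 472 = - \frac{2560}{7}$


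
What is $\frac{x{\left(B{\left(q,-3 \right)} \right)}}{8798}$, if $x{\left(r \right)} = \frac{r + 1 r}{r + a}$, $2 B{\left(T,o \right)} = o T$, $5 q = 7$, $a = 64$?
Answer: $- \frac{21}{2722981} \approx -7.7121 \cdot 10^{-6}$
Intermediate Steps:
$q = \frac{7}{5}$ ($q = \frac{1}{5} \cdot 7 = \frac{7}{5} \approx 1.4$)
$B{\left(T,o \right)} = \frac{T o}{2}$ ($B{\left(T,o \right)} = \frac{o T}{2} = \frac{T o}{2}$)
$x{\left(r \right)} = \frac{2 r}{64 + r}$ ($x{\left(r \right)} = \frac{r + 1 r}{r + 64} = \frac{r + r}{64 + r} = \frac{2 r}{64 + r}$)
$\frac{x{\left(B{\left(q,-3 \right)} \right)}}{8798} = \frac{2 \cdot \frac{1}{2} \cdot \frac{7}{5} \left(-3\right) \frac{1}{64 + \frac{1}{2} \cdot \frac{7}{5} \left(-3\right)}}{8798} = 2 \left(- \frac{21}{10}\right) \frac{1}{64 - \frac{21}{10}} \cdot \frac{1}{8798} = 2 \left(- \frac{21}{10}\right) \frac{1}{\frac{619}{10}} \cdot \frac{1}{8798} = 2 \left(- \frac{21}{10}\right) \frac{10}{619} \cdot \frac{1}{8798} = \left(- \frac{42}{619}\right) \frac{1}{8798} = - \frac{21}{2722981}$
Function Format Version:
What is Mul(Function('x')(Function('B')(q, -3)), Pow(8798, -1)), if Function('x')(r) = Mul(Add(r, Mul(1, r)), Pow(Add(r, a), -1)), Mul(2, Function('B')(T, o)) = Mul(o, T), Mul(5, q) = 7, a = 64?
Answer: Rational(-21, 2722981) ≈ -7.7121e-6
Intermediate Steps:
q = Rational(7, 5) (q = Mul(Rational(1, 5), 7) = Rational(7, 5) ≈ 1.4000)
Function('B')(T, o) = Mul(Rational(1, 2), T, o) (Function('B')(T, o) = Mul(Rational(1, 2), Mul(o, T)) = Mul(Rational(1, 2), Mul(T, o)) = Mul(Rational(1, 2), T, o))
Function('x')(r) = Mul(2, r, Pow(Add(64, r), -1)) (Function('x')(r) = Mul(Add(r, Mul(1, r)), Pow(Add(r, 64), -1)) = Mul(Add(r, r), Pow(Add(64, r), -1)) = Mul(Mul(2, r), Pow(Add(64, r), -1)) = Mul(2, r, Pow(Add(64, r), -1)))
Mul(Function('x')(Function('B')(q, -3)), Pow(8798, -1)) = Mul(Mul(2, Mul(Rational(1, 2), Rational(7, 5), -3), Pow(Add(64, Mul(Rational(1, 2), Rational(7, 5), -3)), -1)), Pow(8798, -1)) = Mul(Mul(2, Rational(-21, 10), Pow(Add(64, Rational(-21, 10)), -1)), Rational(1, 8798)) = Mul(Mul(2, Rational(-21, 10), Pow(Rational(619, 10), -1)), Rational(1, 8798)) = Mul(Mul(2, Rational(-21, 10), Rational(10, 619)), Rational(1, 8798)) = Mul(Rational(-42, 619), Rational(1, 8798)) = Rational(-21, 2722981)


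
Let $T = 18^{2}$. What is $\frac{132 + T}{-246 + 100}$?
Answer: $- \frac{228}{73} \approx -3.1233$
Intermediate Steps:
$T = 324$
$\frac{132 + T}{-246 + 100} = \frac{132 + 324}{-246 + 100} = \frac{456}{-146} = 456 \left(- \frac{1}{146}\right) = - \frac{228}{73}$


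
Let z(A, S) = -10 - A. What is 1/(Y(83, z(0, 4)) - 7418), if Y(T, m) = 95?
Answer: -1/7323 ≈ -0.00013656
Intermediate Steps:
1/(Y(83, z(0, 4)) - 7418) = 1/(95 - 7418) = 1/(-7323) = -1/7323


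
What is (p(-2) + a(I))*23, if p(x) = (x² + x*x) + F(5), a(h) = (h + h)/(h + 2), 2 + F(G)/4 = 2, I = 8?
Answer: 1104/5 ≈ 220.80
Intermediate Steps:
F(G) = 0 (F(G) = -8 + 4*2 = -8 + 8 = 0)
a(h) = 2*h/(2 + h) (a(h) = (2*h)/(2 + h) = 2*h/(2 + h))
p(x) = 2*x² (p(x) = (x² + x*x) + 0 = (x² + x²) + 0 = 2*x² + 0 = 2*x²)
(p(-2) + a(I))*23 = (2*(-2)² + 2*8/(2 + 8))*23 = (2*4 + 2*8/10)*23 = (8 + 2*8*(⅒))*23 = (8 + 8/5)*23 = (48/5)*23 = 1104/5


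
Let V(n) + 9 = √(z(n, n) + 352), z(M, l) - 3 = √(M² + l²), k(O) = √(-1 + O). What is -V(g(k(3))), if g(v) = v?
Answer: 9 - √357 ≈ -9.8944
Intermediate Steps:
z(M, l) = 3 + √(M² + l²)
V(n) = -9 + √(355 + √2*√(n²)) (V(n) = -9 + √((3 + √(n² + n²)) + 352) = -9 + √((3 + √(2*n²)) + 352) = -9 + √((3 + √2*√(n²)) + 352) = -9 + √(355 + √2*√(n²)))
-V(g(k(3))) = -(-9 + √(355 + √2*√((√(-1 + 3))²))) = -(-9 + √(355 + √2*√((√2)²))) = -(-9 + √(355 + √2*√2)) = -(-9 + √(355 + 2)) = -(-9 + √357) = 9 - √357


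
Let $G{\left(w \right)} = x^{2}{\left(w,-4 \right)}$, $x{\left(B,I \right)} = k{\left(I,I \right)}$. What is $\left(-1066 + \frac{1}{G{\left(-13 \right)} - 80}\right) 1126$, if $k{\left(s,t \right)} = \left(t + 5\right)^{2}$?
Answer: $- \frac{94826090}{79} \approx -1.2003 \cdot 10^{6}$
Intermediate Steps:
$k{\left(s,t \right)} = \left(5 + t\right)^{2}$
$x{\left(B,I \right)} = \left(5 + I\right)^{2}$
$G{\left(w \right)} = 1$ ($G{\left(w \right)} = \left(\left(5 - 4\right)^{2}\right)^{2} = \left(1^{2}\right)^{2} = 1^{2} = 1$)
$\left(-1066 + \frac{1}{G{\left(-13 \right)} - 80}\right) 1126 = \left(-1066 + \frac{1}{1 - 80}\right) 1126 = \left(-1066 + \frac{1}{-79}\right) 1126 = \left(-1066 - \frac{1}{79}\right) 1126 = \left(- \frac{84215}{79}\right) 1126 = - \frac{94826090}{79}$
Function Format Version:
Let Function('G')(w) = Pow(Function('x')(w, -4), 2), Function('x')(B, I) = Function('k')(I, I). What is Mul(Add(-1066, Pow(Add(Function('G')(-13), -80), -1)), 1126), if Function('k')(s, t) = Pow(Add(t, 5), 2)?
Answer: Rational(-94826090, 79) ≈ -1.2003e+6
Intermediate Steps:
Function('k')(s, t) = Pow(Add(5, t), 2)
Function('x')(B, I) = Pow(Add(5, I), 2)
Function('G')(w) = 1 (Function('G')(w) = Pow(Pow(Add(5, -4), 2), 2) = Pow(Pow(1, 2), 2) = Pow(1, 2) = 1)
Mul(Add(-1066, Pow(Add(Function('G')(-13), -80), -1)), 1126) = Mul(Add(-1066, Pow(Add(1, -80), -1)), 1126) = Mul(Add(-1066, Pow(-79, -1)), 1126) = Mul(Add(-1066, Rational(-1, 79)), 1126) = Mul(Rational(-84215, 79), 1126) = Rational(-94826090, 79)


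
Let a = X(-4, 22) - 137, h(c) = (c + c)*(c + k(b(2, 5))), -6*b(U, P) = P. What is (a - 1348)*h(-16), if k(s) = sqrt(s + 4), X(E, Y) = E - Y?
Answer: -773632 + 24176*sqrt(114)/3 ≈ -6.8759e+5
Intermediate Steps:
b(U, P) = -P/6
k(s) = sqrt(4 + s)
h(c) = 2*c*(c + sqrt(114)/6) (h(c) = (c + c)*(c + sqrt(4 - 1/6*5)) = (2*c)*(c + sqrt(4 - 5/6)) = (2*c)*(c + sqrt(19/6)) = (2*c)*(c + sqrt(114)/6) = 2*c*(c + sqrt(114)/6))
a = -163 (a = (-4 - 1*22) - 137 = (-4 - 22) - 137 = -26 - 137 = -163)
(a - 1348)*h(-16) = (-163 - 1348)*((1/3)*(-16)*(sqrt(114) + 6*(-16))) = -1511*(-16)*(sqrt(114) - 96)/3 = -1511*(-16)*(-96 + sqrt(114))/3 = -1511*(512 - 16*sqrt(114)/3) = -773632 + 24176*sqrt(114)/3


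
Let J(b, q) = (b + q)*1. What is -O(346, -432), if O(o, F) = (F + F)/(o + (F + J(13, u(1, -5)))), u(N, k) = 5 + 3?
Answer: -864/65 ≈ -13.292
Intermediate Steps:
u(N, k) = 8
J(b, q) = b + q
O(o, F) = 2*F/(21 + F + o) (O(o, F) = (F + F)/(o + (F + (13 + 8))) = (2*F)/(o + (F + 21)) = (2*F)/(o + (21 + F)) = (2*F)/(21 + F + o) = 2*F/(21 + F + o))
-O(346, -432) = -2*(-432)/(21 - 432 + 346) = -2*(-432)/(-65) = -2*(-432)*(-1)/65 = -1*864/65 = -864/65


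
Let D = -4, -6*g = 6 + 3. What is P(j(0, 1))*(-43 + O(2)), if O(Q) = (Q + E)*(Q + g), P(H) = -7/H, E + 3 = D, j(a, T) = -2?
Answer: -637/4 ≈ -159.25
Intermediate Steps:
g = -3/2 (g = -(6 + 3)/6 = -⅙*9 = -3/2 ≈ -1.5000)
E = -7 (E = -3 - 4 = -7)
O(Q) = (-7 + Q)*(-3/2 + Q) (O(Q) = (Q - 7)*(Q - 3/2) = (-7 + Q)*(-3/2 + Q))
P(j(0, 1))*(-43 + O(2)) = (-7/(-2))*(-43 + (21/2 + 2² - 17/2*2)) = (-7*(-½))*(-43 + (21/2 + 4 - 17)) = 7*(-43 - 5/2)/2 = (7/2)*(-91/2) = -637/4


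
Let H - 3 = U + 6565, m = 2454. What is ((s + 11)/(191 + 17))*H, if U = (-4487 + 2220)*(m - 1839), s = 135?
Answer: -101297501/104 ≈ -9.7401e+5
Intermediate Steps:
U = -1394205 (U = (-4487 + 2220)*(2454 - 1839) = -2267*615 = -1394205)
H = -1387637 (H = 3 + (-1394205 + 6565) = 3 - 1387640 = -1387637)
((s + 11)/(191 + 17))*H = ((135 + 11)/(191 + 17))*(-1387637) = (146/208)*(-1387637) = (146*(1/208))*(-1387637) = (73/104)*(-1387637) = -101297501/104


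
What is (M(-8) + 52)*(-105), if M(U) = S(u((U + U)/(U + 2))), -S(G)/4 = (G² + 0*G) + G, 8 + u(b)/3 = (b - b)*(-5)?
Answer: 226380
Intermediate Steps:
u(b) = -24 (u(b) = -24 + 3*((b - b)*(-5)) = -24 + 3*(0*(-5)) = -24 + 3*0 = -24 + 0 = -24)
S(G) = -4*G - 4*G² (S(G) = -4*((G² + 0*G) + G) = -4*((G² + 0) + G) = -4*(G² + G) = -4*(G + G²) = -4*G - 4*G²)
M(U) = -2208 (M(U) = -4*(-24)*(1 - 24) = -4*(-24)*(-23) = -2208)
(M(-8) + 52)*(-105) = (-2208 + 52)*(-105) = -2156*(-105) = 226380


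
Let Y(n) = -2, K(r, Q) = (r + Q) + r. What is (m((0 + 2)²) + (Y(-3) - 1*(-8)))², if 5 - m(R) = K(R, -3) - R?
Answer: 100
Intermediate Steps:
K(r, Q) = Q + 2*r (K(r, Q) = (Q + r) + r = Q + 2*r)
m(R) = 8 - R (m(R) = 5 - ((-3 + 2*R) - R) = 5 - (-3 + R) = 5 + (3 - R) = 8 - R)
(m((0 + 2)²) + (Y(-3) - 1*(-8)))² = ((8 - (0 + 2)²) + (-2 - 1*(-8)))² = ((8 - 1*2²) + (-2 + 8))² = ((8 - 1*4) + 6)² = ((8 - 4) + 6)² = (4 + 6)² = 10² = 100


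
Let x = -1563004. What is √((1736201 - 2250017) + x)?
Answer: 2*I*√519205 ≈ 1441.1*I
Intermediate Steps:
√((1736201 - 2250017) + x) = √((1736201 - 2250017) - 1563004) = √(-513816 - 1563004) = √(-2076820) = 2*I*√519205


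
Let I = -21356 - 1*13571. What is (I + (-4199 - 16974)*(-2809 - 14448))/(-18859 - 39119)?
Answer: -182673767/28989 ≈ -6301.5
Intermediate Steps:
I = -34927 (I = -21356 - 13571 = -34927)
(I + (-4199 - 16974)*(-2809 - 14448))/(-18859 - 39119) = (-34927 + (-4199 - 16974)*(-2809 - 14448))/(-18859 - 39119) = (-34927 - 21173*(-17257))/(-57978) = (-34927 + 365382461)*(-1/57978) = 365347534*(-1/57978) = -182673767/28989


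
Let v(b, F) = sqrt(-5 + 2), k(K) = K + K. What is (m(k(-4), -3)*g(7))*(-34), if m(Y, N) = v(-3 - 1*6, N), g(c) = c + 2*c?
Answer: -714*I*sqrt(3) ≈ -1236.7*I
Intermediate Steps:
k(K) = 2*K
g(c) = 3*c
v(b, F) = I*sqrt(3) (v(b, F) = sqrt(-3) = I*sqrt(3))
m(Y, N) = I*sqrt(3)
(m(k(-4), -3)*g(7))*(-34) = ((I*sqrt(3))*(3*7))*(-34) = ((I*sqrt(3))*21)*(-34) = (21*I*sqrt(3))*(-34) = -714*I*sqrt(3)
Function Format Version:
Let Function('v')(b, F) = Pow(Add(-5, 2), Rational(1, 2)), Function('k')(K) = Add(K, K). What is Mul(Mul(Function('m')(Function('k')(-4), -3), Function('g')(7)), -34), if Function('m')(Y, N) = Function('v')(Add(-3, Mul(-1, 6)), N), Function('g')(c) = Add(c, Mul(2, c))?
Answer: Mul(-714, I, Pow(3, Rational(1, 2))) ≈ Mul(-1236.7, I)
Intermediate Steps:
Function('k')(K) = Mul(2, K)
Function('g')(c) = Mul(3, c)
Function('v')(b, F) = Mul(I, Pow(3, Rational(1, 2))) (Function('v')(b, F) = Pow(-3, Rational(1, 2)) = Mul(I, Pow(3, Rational(1, 2))))
Function('m')(Y, N) = Mul(I, Pow(3, Rational(1, 2)))
Mul(Mul(Function('m')(Function('k')(-4), -3), Function('g')(7)), -34) = Mul(Mul(Mul(I, Pow(3, Rational(1, 2))), Mul(3, 7)), -34) = Mul(Mul(Mul(I, Pow(3, Rational(1, 2))), 21), -34) = Mul(Mul(21, I, Pow(3, Rational(1, 2))), -34) = Mul(-714, I, Pow(3, Rational(1, 2)))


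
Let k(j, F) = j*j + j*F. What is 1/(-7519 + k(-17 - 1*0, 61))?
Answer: -1/8267 ≈ -0.00012096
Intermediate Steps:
k(j, F) = j² + F*j
1/(-7519 + k(-17 - 1*0, 61)) = 1/(-7519 + (-17 - 1*0)*(61 + (-17 - 1*0))) = 1/(-7519 + (-17 + 0)*(61 + (-17 + 0))) = 1/(-7519 - 17*(61 - 17)) = 1/(-7519 - 17*44) = 1/(-7519 - 748) = 1/(-8267) = -1/8267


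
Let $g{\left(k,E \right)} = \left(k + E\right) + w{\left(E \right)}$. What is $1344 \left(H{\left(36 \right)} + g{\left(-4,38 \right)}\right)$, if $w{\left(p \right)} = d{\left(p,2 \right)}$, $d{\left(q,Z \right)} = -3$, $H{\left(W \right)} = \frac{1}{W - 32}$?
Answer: $42000$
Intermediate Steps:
$H{\left(W \right)} = \frac{1}{-32 + W}$
$w{\left(p \right)} = -3$
$g{\left(k,E \right)} = -3 + E + k$ ($g{\left(k,E \right)} = \left(k + E\right) - 3 = \left(E + k\right) - 3 = -3 + E + k$)
$1344 \left(H{\left(36 \right)} + g{\left(-4,38 \right)}\right) = 1344 \left(\frac{1}{-32 + 36} - -31\right) = 1344 \left(\frac{1}{4} + 31\right) = 1344 \cdot \frac{125}{4} = 42000$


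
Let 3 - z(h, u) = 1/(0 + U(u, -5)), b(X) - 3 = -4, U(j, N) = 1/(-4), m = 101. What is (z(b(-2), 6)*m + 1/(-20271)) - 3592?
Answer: -58481836/20271 ≈ -2885.0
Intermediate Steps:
U(j, N) = -¼
b(X) = -1 (b(X) = 3 - 4 = -1)
z(h, u) = 7 (z(h, u) = 3 - 1/(0 - ¼) = 3 - 1/(-¼) = 3 - 1*(-4) = 3 + 4 = 7)
(z(b(-2), 6)*m + 1/(-20271)) - 3592 = (7*101 + 1/(-20271)) - 3592 = (707 - 1/20271) - 3592 = 14331596/20271 - 3592 = -58481836/20271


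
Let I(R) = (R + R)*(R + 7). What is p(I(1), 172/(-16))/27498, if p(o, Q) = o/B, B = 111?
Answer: 8/1526139 ≈ 5.2420e-6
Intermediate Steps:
I(R) = 2*R*(7 + R) (I(R) = (2*R)*(7 + R) = 2*R*(7 + R))
p(o, Q) = o/111
p(I(1), 172/(-16))/27498 = ((2*1*(7 + 1))/111)/27498 = ((2*1*8)/111)*(1/27498) = ((1/111)*16)*(1/27498) = (16/111)*(1/27498) = 8/1526139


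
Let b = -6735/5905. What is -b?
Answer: 1347/1181 ≈ 1.1406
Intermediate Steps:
b = -1347/1181 (b = -6735*1/5905 = -1347/1181 ≈ -1.1406)
-b = -1*(-1347/1181) = 1347/1181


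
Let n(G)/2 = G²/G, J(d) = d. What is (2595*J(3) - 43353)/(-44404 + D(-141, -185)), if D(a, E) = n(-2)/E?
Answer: 411255/513421 ≈ 0.80101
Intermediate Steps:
n(G) = 2*G (n(G) = 2*(G²/G) = 2*G)
D(a, E) = -4/E (D(a, E) = (2*(-2))/E = -4/E)
(2595*J(3) - 43353)/(-44404 + D(-141, -185)) = (2595*3 - 43353)/(-44404 - 4/(-185)) = (7785 - 43353)/(-44404 - 4*(-1/185)) = -35568/(-44404 + 4/185) = -35568/(-8214736/185) = -35568*(-185/8214736) = 411255/513421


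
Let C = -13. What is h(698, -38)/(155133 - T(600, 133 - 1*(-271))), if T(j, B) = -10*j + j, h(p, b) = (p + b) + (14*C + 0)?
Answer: 478/160533 ≈ 0.0029776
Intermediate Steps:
h(p, b) = -182 + b + p (h(p, b) = (p + b) + (14*(-13) + 0) = (b + p) + (-182 + 0) = (b + p) - 182 = -182 + b + p)
T(j, B) = -9*j
h(698, -38)/(155133 - T(600, 133 - 1*(-271))) = (-182 - 38 + 698)/(155133 - (-9)*600) = 478/(155133 - 1*(-5400)) = 478/(155133 + 5400) = 478/160533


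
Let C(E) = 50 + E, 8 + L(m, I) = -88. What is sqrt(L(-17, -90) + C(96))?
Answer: 5*sqrt(2) ≈ 7.0711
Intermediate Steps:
L(m, I) = -96 (L(m, I) = -8 - 88 = -96)
sqrt(L(-17, -90) + C(96)) = sqrt(-96 + (50 + 96)) = sqrt(-96 + 146) = sqrt(50) = 5*sqrt(2)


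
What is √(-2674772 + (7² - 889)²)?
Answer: 2*I*√492293 ≈ 1403.3*I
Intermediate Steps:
√(-2674772 + (7² - 889)²) = √(-2674772 + (49 - 889)²) = √(-2674772 + (-840)²) = √(-2674772 + 705600) = √(-1969172) = 2*I*√492293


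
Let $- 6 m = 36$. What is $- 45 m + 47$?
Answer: $317$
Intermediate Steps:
$m = -6$ ($m = \left(- \frac{1}{6}\right) 36 = -6$)
$- 45 m + 47 = \left(-45\right) \left(-6\right) + 47 = 270 + 47 = 317$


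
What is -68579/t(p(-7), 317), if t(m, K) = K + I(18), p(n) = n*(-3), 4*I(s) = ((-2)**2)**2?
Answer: -68579/321 ≈ -213.64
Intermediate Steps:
I(s) = 4 (I(s) = ((-2)**2)**2/4 = (1/4)*4**2 = (1/4)*16 = 4)
p(n) = -3*n
t(m, K) = 4 + K (t(m, K) = K + 4 = 4 + K)
-68579/t(p(-7), 317) = -68579/(4 + 317) = -68579/321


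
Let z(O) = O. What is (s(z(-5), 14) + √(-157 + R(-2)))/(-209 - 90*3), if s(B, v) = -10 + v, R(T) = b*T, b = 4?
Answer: -4/479 - I*√165/479 ≈ -0.0083507 - 0.026817*I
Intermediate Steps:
R(T) = 4*T
(s(z(-5), 14) + √(-157 + R(-2)))/(-209 - 90*3) = ((-10 + 14) + √(-157 + 4*(-2)))/(-209 - 90*3) = (4 + √(-157 - 8))/(-209 - 270) = (4 + √(-165))/(-479) = (4 + I*√165)*(-1/479) = -4/479 - I*√165/479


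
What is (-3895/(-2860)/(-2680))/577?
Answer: -779/884517920 ≈ -8.8071e-7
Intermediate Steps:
(-3895/(-2860)/(-2680))/577 = (-3895*(-1/2860)*(-1/2680))*(1/577) = ((779/572)*(-1/2680))*(1/577) = -779/1532960*1/577 = -779/884517920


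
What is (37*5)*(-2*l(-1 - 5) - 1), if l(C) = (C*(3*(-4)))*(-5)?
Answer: 133015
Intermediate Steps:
l(C) = 60*C (l(C) = (C*(-12))*(-5) = -12*C*(-5) = 60*C)
(37*5)*(-2*l(-1 - 5) - 1) = (37*5)*(-120*(-1 - 5) - 1) = 185*(-120*(-6) - 1) = 185*(-2*(-360) - 1) = 185*(720 - 1) = 185*719 = 133015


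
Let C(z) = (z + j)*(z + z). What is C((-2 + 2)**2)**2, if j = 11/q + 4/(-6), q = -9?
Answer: 0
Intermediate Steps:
j = -17/9 (j = 11/(-9) + 4/(-6) = 11*(-1/9) + 4*(-1/6) = -11/9 - 2/3 = -17/9 ≈ -1.8889)
C(z) = 2*z*(-17/9 + z) (C(z) = (z - 17/9)*(z + z) = (-17/9 + z)*(2*z) = 2*z*(-17/9 + z))
C((-2 + 2)**2)**2 = (2*(-2 + 2)**2*(-17 + 9*(-2 + 2)**2)/9)**2 = ((2/9)*0**2*(-17 + 9*0**2))**2 = ((2/9)*0*(-17 + 9*0))**2 = ((2/9)*0*(-17 + 0))**2 = ((2/9)*0*(-17))**2 = 0**2 = 0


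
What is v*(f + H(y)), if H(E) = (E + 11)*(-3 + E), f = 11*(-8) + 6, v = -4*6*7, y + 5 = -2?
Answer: 20496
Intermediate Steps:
y = -7 (y = -5 - 2 = -7)
v = -168 (v = -24*7 = -168)
f = -82 (f = -88 + 6 = -82)
H(E) = (-3 + E)*(11 + E) (H(E) = (11 + E)*(-3 + E) = (-3 + E)*(11 + E))
v*(f + H(y)) = -168*(-82 + (-33 + (-7)² + 8*(-7))) = -168*(-82 + (-33 + 49 - 56)) = -168*(-82 - 40) = -168*(-122) = 20496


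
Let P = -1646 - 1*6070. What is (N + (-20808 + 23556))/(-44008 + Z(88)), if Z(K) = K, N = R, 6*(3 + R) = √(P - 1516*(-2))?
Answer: -1/16 - I*√1171/131760 ≈ -0.0625 - 0.00025971*I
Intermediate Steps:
P = -7716 (P = -1646 - 6070 = -7716)
R = -3 + I*√1171/3 (R = -3 + √(-7716 - 1516*(-2))/6 = -3 + √(-7716 + 3032)/6 = -3 + √(-4684)/6 = -3 + (2*I*√1171)/6 = -3 + I*√1171/3 ≈ -3.0 + 11.407*I)
N = -3 + I*√1171/3 ≈ -3.0 + 11.407*I
(N + (-20808 + 23556))/(-44008 + Z(88)) = ((-3 + I*√1171/3) + (-20808 + 23556))/(-44008 + 88) = ((-3 + I*√1171/3) + 2748)/(-43920) = (2745 + I*√1171/3)*(-1/43920) = -1/16 - I*√1171/131760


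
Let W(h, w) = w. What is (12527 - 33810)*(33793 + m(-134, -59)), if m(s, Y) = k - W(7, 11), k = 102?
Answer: -721153172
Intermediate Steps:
m(s, Y) = 91 (m(s, Y) = 102 - 1*11 = 102 - 11 = 91)
(12527 - 33810)*(33793 + m(-134, -59)) = (12527 - 33810)*(33793 + 91) = -21283*33884 = -721153172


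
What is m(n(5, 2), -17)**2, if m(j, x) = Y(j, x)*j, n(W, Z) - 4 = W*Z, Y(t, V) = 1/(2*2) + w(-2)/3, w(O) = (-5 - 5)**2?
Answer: 7958041/36 ≈ 2.2106e+5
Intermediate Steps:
w(O) = 100 (w(O) = (-10)**2 = 100)
Y(t, V) = 403/12 (Y(t, V) = 1/(2*2) + 100/3 = (1/2)*(1/2) + 100*(1/3) = 1/4 + 100/3 = 403/12)
n(W, Z) = 4 + W*Z
m(j, x) = 403*j/12
m(n(5, 2), -17)**2 = (403*(4 + 5*2)/12)**2 = (403*(4 + 10)/12)**2 = ((403/12)*14)**2 = (2821/6)**2 = 7958041/36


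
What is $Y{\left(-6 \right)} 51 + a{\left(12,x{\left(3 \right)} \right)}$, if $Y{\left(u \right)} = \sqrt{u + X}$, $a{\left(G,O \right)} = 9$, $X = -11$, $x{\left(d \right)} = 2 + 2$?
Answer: $9 + 51 i \sqrt{17} \approx 9.0 + 210.28 i$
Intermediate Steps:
$x{\left(d \right)} = 4$
$Y{\left(u \right)} = \sqrt{-11 + u}$ ($Y{\left(u \right)} = \sqrt{u - 11} = \sqrt{-11 + u}$)
$Y{\left(-6 \right)} 51 + a{\left(12,x{\left(3 \right)} \right)} = \sqrt{-11 - 6} \cdot 51 + 9 = \sqrt{-17} \cdot 51 + 9 = i \sqrt{17} \cdot 51 + 9 = 51 i \sqrt{17} + 9 = 9 + 51 i \sqrt{17}$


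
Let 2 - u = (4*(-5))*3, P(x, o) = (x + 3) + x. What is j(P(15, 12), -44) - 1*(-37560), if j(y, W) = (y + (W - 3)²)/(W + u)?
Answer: 339161/9 ≈ 37685.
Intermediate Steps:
P(x, o) = 3 + 2*x (P(x, o) = (3 + x) + x = 3 + 2*x)
u = 62 (u = 2 - 4*(-5)*3 = 2 - (-20)*3 = 2 - 1*(-60) = 2 + 60 = 62)
j(y, W) = (y + (-3 + W)²)/(62 + W) (j(y, W) = (y + (W - 3)²)/(W + 62) = (y + (-3 + W)²)/(62 + W))
j(P(15, 12), -44) - 1*(-37560) = ((3 + 2*15) + (-3 - 44)²)/(62 - 44) - 1*(-37560) = ((3 + 30) + (-47)²)/18 + 37560 = (33 + 2209)/18 + 37560 = (1/18)*2242 + 37560 = 1121/9 + 37560 = 339161/9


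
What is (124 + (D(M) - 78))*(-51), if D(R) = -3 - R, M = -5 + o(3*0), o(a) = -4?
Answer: -2652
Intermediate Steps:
M = -9 (M = -5 - 4 = -9)
(124 + (D(M) - 78))*(-51) = (124 + ((-3 - 1*(-9)) - 78))*(-51) = (124 + ((-3 + 9) - 78))*(-51) = (124 + (6 - 78))*(-51) = (124 - 72)*(-51) = 52*(-51) = -2652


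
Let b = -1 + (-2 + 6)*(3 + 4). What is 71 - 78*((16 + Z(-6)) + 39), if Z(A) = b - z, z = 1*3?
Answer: -6091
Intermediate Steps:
z = 3
b = 27 (b = -1 + 4*7 = -1 + 28 = 27)
Z(A) = 24 (Z(A) = 27 - 1*3 = 27 - 3 = 24)
71 - 78*((16 + Z(-6)) + 39) = 71 - 78*((16 + 24) + 39) = 71 - 78*(40 + 39) = 71 - 78*79 = 71 - 6162 = -6091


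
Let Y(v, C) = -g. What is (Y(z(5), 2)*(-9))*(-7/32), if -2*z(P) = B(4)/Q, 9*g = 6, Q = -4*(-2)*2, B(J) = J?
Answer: -21/16 ≈ -1.3125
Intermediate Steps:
Q = 16 (Q = 8*2 = 16)
g = ⅔ (g = (⅑)*6 = ⅔ ≈ 0.66667)
z(P) = -⅛ (z(P) = -2/16 = -½*¼ = -⅛)
Y(v, C) = -⅔ (Y(v, C) = -1*⅔ = -⅔)
(Y(z(5), 2)*(-9))*(-7/32) = (-⅔*(-9))*(-7/32) = 6*(-7*1/32) = 6*(-7/32) = -21/16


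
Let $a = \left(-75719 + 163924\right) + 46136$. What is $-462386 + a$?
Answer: $-328045$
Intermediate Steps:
$a = 134341$ ($a = 88205 + 46136 = 134341$)
$-462386 + a = -462386 + 134341 = -328045$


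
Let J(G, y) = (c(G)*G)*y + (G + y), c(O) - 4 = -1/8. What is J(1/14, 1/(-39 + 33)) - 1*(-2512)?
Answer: 1687969/672 ≈ 2511.9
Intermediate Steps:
c(O) = 31/8 (c(O) = 4 - 1/8 = 31/8)
J(G, y) = G + y + 31*G*y/8 (J(G, y) = (31*G/8)*y + (G + y) = 31*G*y/8 + (G + y) = G + y + 31*G*y/8)
J(1/14, 1/(-39 + 33)) - 1*(-2512) = (1/14 + 1/(-39 + 33) + (31/8)/(14*(-39 + 33))) - 1*(-2512) = (1/14 + 1/(-6) + (31/8)*(1/14)/(-6)) + 2512 = (1/14 - 1/6 + (31/8)*(1/14)*(-1/6)) + 2512 = (1/14 - 1/6 - 31/672) + 2512 = -95/672 + 2512 = 1687969/672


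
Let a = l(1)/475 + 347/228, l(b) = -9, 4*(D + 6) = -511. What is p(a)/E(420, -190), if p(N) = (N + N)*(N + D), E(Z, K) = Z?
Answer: -403617071/426431250 ≈ -0.94650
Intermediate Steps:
D = -535/4 (D = -6 + (¼)*(-511) = -6 - 511/4 = -535/4 ≈ -133.75)
a = 8567/5700 (a = -9/475 + 347/228 = 8567/5700 ≈ 1.5030)
p(N) = 2*N*(-535/4 + N) (p(N) = (N + N)*(N - 535/4) = (2*N)*(-535/4 + N) = 2*N*(-535/4 + N))
p(a)/E(420, -190) = ((½)*(8567/5700)*(-535 + 4*(8567/5700)))/420 = ((½)*(8567/5700)*(-535 + 8567/1425))*(1/420) = ((½)*(8567/5700)*(-753808/1425))*(1/420) = -807234142/2030625*1/420 = -403617071/426431250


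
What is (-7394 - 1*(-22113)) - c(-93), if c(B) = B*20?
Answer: 16579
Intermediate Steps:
c(B) = 20*B
(-7394 - 1*(-22113)) - c(-93) = (-7394 - 1*(-22113)) - 20*(-93) = (-7394 + 22113) - 1*(-1860) = 14719 + 1860 = 16579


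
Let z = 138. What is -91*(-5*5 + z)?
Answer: -10283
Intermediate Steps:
-91*(-5*5 + z) = -91*(-5*5 + 138) = -91*(-25 + 138) = -91*113 = -10283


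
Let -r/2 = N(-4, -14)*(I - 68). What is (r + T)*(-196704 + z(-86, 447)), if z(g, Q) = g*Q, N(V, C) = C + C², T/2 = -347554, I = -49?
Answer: 153437467920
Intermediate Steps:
T = -695108 (T = 2*(-347554) = -695108)
r = 42588 (r = -2*(-14*(1 - 14))*(-49 - 68) = -2*(-14*(-13))*(-117) = -364*(-117) = -2*(-21294) = 42588)
z(g, Q) = Q*g
(r + T)*(-196704 + z(-86, 447)) = (42588 - 695108)*(-196704 + 447*(-86)) = -652520*(-196704 - 38442) = -652520*(-235146) = 153437467920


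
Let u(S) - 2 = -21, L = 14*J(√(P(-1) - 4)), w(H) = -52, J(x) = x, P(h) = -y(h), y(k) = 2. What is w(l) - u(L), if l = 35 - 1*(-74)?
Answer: -33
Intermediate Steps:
l = 109 (l = 35 + 74 = 109)
P(h) = -2 (P(h) = -1*2 = -2)
L = 14*I*√6 (L = 14*√(-2 - 4) = 14*√(-6) = 14*(I*√6) = 14*I*√6 ≈ 34.293*I)
u(S) = -19 (u(S) = 2 - 21 = -19)
w(l) - u(L) = -52 - 1*(-19) = -52 + 19 = -33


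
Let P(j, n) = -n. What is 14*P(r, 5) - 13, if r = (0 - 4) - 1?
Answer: -83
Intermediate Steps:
r = -5 (r = -4 - 1 = -5)
14*P(r, 5) - 13 = 14*(-1*5) - 13 = 14*(-5) - 13 = -70 - 13 = -83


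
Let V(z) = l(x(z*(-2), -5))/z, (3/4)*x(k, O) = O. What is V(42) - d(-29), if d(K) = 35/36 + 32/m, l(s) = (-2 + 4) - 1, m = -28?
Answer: 7/36 ≈ 0.19444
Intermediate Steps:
x(k, O) = 4*O/3
l(s) = 1 (l(s) = 2 - 1 = 1)
d(K) = -43/252 (d(K) = 35/36 + 32/(-28) = 35*(1/36) + 32*(-1/28) = 35/36 - 8/7 = -43/252)
V(z) = 1/z
V(42) - d(-29) = 1/42 - 1*(-43/252) = 1/42 + 43/252 = 7/36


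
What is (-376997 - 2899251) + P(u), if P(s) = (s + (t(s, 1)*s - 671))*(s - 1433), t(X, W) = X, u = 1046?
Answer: -426844265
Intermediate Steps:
P(s) = (-1433 + s)*(-671 + s + s**2) (P(s) = (s + (s*s - 671))*(s - 1433) = (s + (s**2 - 671))*(-1433 + s) = (s + (-671 + s**2))*(-1433 + s) = (-671 + s + s**2)*(-1433 + s) = (-1433 + s)*(-671 + s + s**2))
(-376997 - 2899251) + P(u) = (-376997 - 2899251) + (961543 + 1046**3 - 2104*1046 - 1432*1046**2) = -3276248 + (961543 + 1144445336 - 2200784 - 1432*1094116) = -3276248 + (961543 + 1144445336 - 2200784 - 1566774112) = -3276248 - 423568017 = -426844265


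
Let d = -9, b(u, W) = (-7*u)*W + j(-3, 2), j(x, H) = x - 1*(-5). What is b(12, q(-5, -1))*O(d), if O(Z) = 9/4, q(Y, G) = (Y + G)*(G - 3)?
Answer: -9063/2 ≈ -4531.5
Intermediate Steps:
j(x, H) = 5 + x (j(x, H) = x + 5 = 5 + x)
q(Y, G) = (-3 + G)*(G + Y) (q(Y, G) = (G + Y)*(-3 + G) = (-3 + G)*(G + Y))
b(u, W) = 2 - 7*W*u (b(u, W) = (-7*u)*W + (5 - 3) = -7*W*u + 2 = 2 - 7*W*u)
O(Z) = 9/4 (O(Z) = 9*(1/4) = 9/4)
b(12, q(-5, -1))*O(d) = (2 - 7*((-1)**2 - 3*(-1) - 3*(-5) - 1*(-5))*12)*(9/4) = (2 - 7*(1 + 3 + 15 + 5)*12)*(9/4) = (2 - 7*24*12)*(9/4) = (2 - 2016)*(9/4) = -2014*9/4 = -9063/2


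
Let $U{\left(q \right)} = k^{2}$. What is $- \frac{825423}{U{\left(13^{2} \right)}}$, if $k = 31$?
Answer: $- \frac{825423}{961} \approx -858.92$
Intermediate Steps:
$U{\left(q \right)} = 961$ ($U{\left(q \right)} = 31^{2} = 961$)
$- \frac{825423}{U{\left(13^{2} \right)}} = - \frac{825423}{961}$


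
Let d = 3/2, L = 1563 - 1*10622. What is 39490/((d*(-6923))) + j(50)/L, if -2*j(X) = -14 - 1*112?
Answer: -716788267/188146371 ≈ -3.8097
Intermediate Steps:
j(X) = 63 (j(X) = -(-14 - 1*112)/2 = -(-14 - 112)/2 = -1/2*(-126) = 63)
L = -9059 (L = 1563 - 10622 = -9059)
d = 3/2 (d = 3*(1/2) = 3/2 ≈ 1.5000)
39490/((d*(-6923))) + j(50)/L = 39490/(((3/2)*(-6923))) + 63/(-9059) = 39490/(-20769/2) + 63*(-1/9059) = 39490*(-2/20769) - 63/9059 = -78980/20769 - 63/9059 = -716788267/188146371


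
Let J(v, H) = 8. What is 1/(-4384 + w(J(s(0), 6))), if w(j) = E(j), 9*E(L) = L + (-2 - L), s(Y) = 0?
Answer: -9/39458 ≈ -0.00022809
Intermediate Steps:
E(L) = -2/9 (E(L) = (L + (-2 - L))/9 = (⅑)*(-2) = -2/9)
w(j) = -2/9
1/(-4384 + w(J(s(0), 6))) = 1/(-4384 - 2/9) = 1/(-39458/9) = -9/39458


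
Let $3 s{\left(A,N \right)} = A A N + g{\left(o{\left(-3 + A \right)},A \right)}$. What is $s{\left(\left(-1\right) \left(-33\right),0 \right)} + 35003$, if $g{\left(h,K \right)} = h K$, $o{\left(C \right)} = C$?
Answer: $35333$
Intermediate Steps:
$g{\left(h,K \right)} = K h$
$s{\left(A,N \right)} = \frac{A \left(-3 + A\right)}{3} + \frac{N A^{2}}{3}$ ($s{\left(A,N \right)} = \frac{A A N + A \left(-3 + A\right)}{3} = \frac{A^{2} N + A \left(-3 + A\right)}{3} = \frac{N A^{2} + A \left(-3 + A\right)}{3} = \frac{A \left(-3 + A\right) + N A^{2}}{3} = \frac{A \left(-3 + A\right)}{3} + \frac{N A^{2}}{3}$)
$s{\left(\left(-1\right) \left(-33\right),0 \right)} + 35003 = \frac{\left(-1\right) \left(-33\right) \left(-3 - -33 + \left(-1\right) \left(-33\right) 0\right)}{3} + 35003 = \frac{1}{3} \cdot 33 \left(-3 + 33 + 33 \cdot 0\right) + 35003 = \frac{1}{3} \cdot 33 \left(-3 + 33 + 0\right) + 35003 = \frac{1}{3} \cdot 33 \cdot 30 + 35003 = 330 + 35003 = 35333$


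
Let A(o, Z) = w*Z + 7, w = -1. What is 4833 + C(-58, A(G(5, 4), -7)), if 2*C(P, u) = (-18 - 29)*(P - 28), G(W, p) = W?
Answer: 6854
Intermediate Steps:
A(o, Z) = 7 - Z (A(o, Z) = -Z + 7 = 7 - Z)
C(P, u) = 658 - 47*P/2 (C(P, u) = ((-18 - 29)*(P - 28))/2 = (-47*(-28 + P))/2 = (1316 - 47*P)/2 = 658 - 47*P/2)
4833 + C(-58, A(G(5, 4), -7)) = 4833 + (658 - 47/2*(-58)) = 4833 + (658 + 1363) = 4833 + 2021 = 6854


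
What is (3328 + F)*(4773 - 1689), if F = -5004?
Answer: -5168784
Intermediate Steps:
(3328 + F)*(4773 - 1689) = (3328 - 5004)*(4773 - 1689) = -1676*3084 = -5168784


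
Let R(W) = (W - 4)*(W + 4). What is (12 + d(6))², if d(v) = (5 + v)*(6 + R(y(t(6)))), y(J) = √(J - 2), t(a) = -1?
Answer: 17161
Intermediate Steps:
y(J) = √(-2 + J)
R(W) = (-4 + W)*(4 + W)
d(v) = -65 - 13*v (d(v) = (5 + v)*(6 + (-16 + (√(-2 - 1))²)) = (5 + v)*(6 + (-16 + (√(-3))²)) = (5 + v)*(6 + (-16 + (I*√3)²)) = (5 + v)*(6 + (-16 - 3)) = (5 + v)*(6 - 19) = (5 + v)*(-13) = -65 - 13*v)
(12 + d(6))² = (12 + (-65 - 13*6))² = (12 + (-65 - 78))² = (12 - 143)² = (-131)² = 17161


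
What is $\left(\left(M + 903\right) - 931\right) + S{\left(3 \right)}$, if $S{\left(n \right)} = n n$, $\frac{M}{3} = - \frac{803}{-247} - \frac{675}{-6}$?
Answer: $\frac{162157}{494} \approx 328.25$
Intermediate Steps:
$M = \frac{171543}{494}$ ($M = 3 \left(- \frac{803}{-247} - \frac{675}{-6}\right) = 3 \left(\left(-803\right) \left(- \frac{1}{247}\right) - - \frac{225}{2}\right) = 3 \left(\frac{803}{247} + \frac{225}{2}\right) = 3 \cdot \frac{57181}{494} = \frac{171543}{494} \approx 347.25$)
$S{\left(n \right)} = n^{2}$
$\left(\left(M + 903\right) - 931\right) + S{\left(3 \right)} = \left(\left(\frac{171543}{494} + 903\right) - 931\right) + 3^{2} = \left(\frac{617625}{494} - 931\right) + 9 = \frac{157711}{494} + 9 = \frac{162157}{494}$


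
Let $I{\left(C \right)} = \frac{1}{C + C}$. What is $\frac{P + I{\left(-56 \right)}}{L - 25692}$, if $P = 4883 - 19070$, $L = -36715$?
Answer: $\frac{1588945}{6989584} \approx 0.22733$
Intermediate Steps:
$I{\left(C \right)} = \frac{1}{2 C}$
$P = -14187$ ($P = 4883 - 19070 = -14187$)
$\frac{P + I{\left(-56 \right)}}{L - 25692} = \frac{-14187 + \frac{1}{2 \left(-56\right)}}{-36715 - 25692} = \frac{-14187 + \frac{1}{2} \left(- \frac{1}{56}\right)}{-62407} = \left(-14187 - \frac{1}{112}\right) \left(- \frac{1}{62407}\right) = \left(- \frac{1588945}{112}\right) \left(- \frac{1}{62407}\right) = \frac{1588945}{6989584}$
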